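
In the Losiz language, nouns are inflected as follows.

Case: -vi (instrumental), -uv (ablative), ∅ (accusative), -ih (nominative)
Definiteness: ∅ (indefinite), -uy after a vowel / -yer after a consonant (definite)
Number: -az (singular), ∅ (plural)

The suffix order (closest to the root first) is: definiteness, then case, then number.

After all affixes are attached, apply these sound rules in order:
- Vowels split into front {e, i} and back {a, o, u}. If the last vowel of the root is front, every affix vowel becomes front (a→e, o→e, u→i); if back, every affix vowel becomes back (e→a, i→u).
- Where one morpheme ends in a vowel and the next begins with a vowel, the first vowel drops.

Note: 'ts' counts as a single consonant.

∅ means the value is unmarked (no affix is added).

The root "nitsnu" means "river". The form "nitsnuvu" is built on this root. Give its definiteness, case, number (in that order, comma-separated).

Segment: nitsnu-vi.
definiteness: ∅ → indefinite.
case: -vi → instrumental.
number: ∅ → plural.

indefinite, instrumental, plural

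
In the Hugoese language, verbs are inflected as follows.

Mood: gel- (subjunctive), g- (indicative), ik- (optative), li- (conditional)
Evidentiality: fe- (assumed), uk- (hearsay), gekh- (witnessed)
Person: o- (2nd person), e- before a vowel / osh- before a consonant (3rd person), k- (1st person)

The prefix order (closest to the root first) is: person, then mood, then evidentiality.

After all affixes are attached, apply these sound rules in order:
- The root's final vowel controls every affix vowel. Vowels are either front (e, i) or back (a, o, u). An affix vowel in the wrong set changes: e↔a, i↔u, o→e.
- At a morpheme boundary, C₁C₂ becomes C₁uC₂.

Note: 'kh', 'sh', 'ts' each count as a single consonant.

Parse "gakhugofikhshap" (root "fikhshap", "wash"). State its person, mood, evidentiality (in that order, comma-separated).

Segment: gekh-g-o-fikhshap.
person: o- → 2nd person.
mood: g- → indicative.
evidentiality: gekh- → witnessed.

2nd person, indicative, witnessed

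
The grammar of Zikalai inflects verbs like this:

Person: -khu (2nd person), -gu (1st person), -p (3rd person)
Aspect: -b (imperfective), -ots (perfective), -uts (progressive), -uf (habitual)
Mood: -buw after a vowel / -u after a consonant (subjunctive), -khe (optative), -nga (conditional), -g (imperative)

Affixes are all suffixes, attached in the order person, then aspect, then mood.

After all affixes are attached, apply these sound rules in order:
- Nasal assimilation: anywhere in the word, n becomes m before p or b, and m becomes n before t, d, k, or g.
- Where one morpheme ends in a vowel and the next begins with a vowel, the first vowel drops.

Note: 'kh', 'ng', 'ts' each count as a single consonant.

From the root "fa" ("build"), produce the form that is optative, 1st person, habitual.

fagufkhe

Attach person 1st person -gu → fagu.
Attach aspect habitual -uf → faguuf.
Attach mood optative -khe → faguufkhe.
Nasal assimilation: no change.
Apply vowel deletion: faguufkhe → fagufkhe.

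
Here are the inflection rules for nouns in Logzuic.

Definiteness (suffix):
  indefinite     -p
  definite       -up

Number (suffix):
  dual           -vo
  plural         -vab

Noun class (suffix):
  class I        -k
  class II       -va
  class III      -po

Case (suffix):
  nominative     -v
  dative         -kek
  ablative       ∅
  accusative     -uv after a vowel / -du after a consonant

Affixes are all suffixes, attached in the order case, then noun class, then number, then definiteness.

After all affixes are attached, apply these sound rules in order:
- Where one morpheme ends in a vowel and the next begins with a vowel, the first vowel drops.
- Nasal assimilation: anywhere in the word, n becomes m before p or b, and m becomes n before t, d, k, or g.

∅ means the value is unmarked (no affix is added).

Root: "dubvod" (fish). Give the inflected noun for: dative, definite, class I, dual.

dubvodkekkvup

Attach case dative -kek → dubvodkek.
Attach noun class class I -k → dubvodkekk.
Attach number dual -vo → dubvodkekkvo.
Attach definiteness definite -up → dubvodkekkvoup.
Apply vowel deletion: dubvodkekkvoup → dubvodkekkvup.
Nasal assimilation: no change.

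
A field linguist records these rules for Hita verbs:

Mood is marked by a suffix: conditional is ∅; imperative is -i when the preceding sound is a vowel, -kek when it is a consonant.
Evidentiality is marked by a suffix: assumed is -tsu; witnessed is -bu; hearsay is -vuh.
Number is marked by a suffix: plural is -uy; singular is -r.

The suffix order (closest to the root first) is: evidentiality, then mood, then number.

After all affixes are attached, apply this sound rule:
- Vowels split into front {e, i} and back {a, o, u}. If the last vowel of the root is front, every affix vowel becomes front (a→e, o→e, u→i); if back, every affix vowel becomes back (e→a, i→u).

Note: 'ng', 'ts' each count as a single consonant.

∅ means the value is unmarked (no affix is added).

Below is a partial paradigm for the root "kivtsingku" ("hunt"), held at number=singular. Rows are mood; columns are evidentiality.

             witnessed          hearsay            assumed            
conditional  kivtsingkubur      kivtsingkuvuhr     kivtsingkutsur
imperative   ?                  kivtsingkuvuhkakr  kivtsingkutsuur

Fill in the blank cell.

kivtsingkubuur

Attach evidentiality witnessed -bu → kivtsingkubu.
Attach mood imperative -i (after vowel 'u') → kivtsingkubui.
Attach number singular -r → kivtsingkubuir.
Apply vowel harmony: kivtsingkubuir → kivtsingkubuur.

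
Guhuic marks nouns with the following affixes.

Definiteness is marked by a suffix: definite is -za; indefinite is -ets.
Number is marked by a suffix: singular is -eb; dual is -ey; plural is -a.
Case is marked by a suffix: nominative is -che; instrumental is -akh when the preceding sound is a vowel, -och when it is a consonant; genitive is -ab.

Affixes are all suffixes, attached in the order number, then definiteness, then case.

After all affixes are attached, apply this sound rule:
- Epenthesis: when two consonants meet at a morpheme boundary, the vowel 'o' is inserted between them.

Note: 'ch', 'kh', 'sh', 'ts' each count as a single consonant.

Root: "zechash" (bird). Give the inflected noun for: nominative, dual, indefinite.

zechasheyetsoche

Attach number dual -ey → zechashey.
Attach definiteness indefinite -ets → zechasheyets.
Attach case nominative -che → zechasheyetsche.
Apply epenthesis: zechasheyetsche → zechasheyetsoche.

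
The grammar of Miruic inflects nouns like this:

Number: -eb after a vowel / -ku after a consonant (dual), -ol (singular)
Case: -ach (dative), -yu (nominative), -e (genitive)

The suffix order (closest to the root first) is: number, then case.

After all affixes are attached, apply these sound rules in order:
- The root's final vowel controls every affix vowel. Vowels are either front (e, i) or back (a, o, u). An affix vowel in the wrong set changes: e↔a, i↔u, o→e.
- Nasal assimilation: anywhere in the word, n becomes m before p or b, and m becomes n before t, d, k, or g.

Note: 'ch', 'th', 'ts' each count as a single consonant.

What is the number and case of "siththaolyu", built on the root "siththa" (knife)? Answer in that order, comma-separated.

Segment: siththa-ol-yu.
number: -ol → singular.
case: -yu → nominative.

singular, nominative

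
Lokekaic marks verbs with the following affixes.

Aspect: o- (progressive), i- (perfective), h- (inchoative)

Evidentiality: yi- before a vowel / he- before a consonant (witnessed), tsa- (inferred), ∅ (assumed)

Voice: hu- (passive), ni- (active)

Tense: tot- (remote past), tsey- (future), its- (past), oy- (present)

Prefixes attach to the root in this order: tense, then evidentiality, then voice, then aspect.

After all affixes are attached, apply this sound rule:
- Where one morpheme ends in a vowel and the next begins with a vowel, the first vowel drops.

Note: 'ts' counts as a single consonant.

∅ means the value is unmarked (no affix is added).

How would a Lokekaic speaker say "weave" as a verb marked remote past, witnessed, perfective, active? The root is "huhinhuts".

Attach tense remote past tot- → tothuhinhuts.
Attach evidentiality witnessed he- (before consonant 't') → hetothuhinhuts.
Attach voice active ni- → nihetothuhinhuts.
Attach aspect perfective i- → inihetothuhinhuts.
Vowel deletion: no change.

inihetothuhinhuts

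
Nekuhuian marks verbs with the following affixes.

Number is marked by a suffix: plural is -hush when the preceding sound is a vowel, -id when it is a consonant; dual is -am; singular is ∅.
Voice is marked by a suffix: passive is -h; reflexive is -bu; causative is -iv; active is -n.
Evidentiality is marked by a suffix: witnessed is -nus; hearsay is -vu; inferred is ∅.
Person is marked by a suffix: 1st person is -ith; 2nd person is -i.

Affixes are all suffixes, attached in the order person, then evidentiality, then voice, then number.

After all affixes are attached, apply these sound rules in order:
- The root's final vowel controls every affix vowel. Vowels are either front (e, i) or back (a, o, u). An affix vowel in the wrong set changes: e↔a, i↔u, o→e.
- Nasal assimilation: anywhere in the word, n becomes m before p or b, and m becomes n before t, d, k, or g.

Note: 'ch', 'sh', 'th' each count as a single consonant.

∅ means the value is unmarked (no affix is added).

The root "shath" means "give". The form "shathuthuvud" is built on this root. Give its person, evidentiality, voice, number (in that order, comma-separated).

Segment: shath-ith-iv-id.
person: -ith → 1st person.
evidentiality: ∅ → inferred.
voice: -iv → causative.
number: -hush/id → plural.

1st person, inferred, causative, plural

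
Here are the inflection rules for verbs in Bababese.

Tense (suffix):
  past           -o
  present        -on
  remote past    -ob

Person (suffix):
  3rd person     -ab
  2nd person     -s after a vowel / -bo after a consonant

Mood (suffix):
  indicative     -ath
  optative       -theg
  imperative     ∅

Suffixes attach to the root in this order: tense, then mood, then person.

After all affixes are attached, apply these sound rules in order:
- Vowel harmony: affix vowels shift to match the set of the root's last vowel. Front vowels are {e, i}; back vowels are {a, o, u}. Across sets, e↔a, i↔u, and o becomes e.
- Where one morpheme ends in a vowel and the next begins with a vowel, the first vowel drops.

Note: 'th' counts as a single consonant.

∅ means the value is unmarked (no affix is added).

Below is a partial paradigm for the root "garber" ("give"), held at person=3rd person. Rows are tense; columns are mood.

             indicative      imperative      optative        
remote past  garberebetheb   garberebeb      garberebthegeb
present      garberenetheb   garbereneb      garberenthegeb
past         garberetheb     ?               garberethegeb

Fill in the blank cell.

garbereb

Attach tense past -o → garbero.
mood = imperative: zero marking, form stays garbero.
Attach person 3rd person -ab → garberoab.
Apply vowel harmony: garberoab → garbereeb.
Apply vowel deletion: garbereeb → garbereb.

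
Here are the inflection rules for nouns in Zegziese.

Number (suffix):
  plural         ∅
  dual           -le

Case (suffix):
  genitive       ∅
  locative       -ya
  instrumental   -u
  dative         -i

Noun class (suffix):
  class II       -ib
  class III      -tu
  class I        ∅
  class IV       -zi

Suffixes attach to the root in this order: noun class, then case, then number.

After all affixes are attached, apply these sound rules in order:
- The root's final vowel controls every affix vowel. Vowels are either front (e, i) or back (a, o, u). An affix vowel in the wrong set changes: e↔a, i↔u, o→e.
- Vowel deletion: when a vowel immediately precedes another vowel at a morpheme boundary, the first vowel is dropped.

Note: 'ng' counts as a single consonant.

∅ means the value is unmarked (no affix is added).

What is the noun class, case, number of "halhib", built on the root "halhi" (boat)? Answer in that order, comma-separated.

Segment: halhi-ib.
noun class: -ib → class II.
case: ∅ → genitive.
number: ∅ → plural.

class II, genitive, plural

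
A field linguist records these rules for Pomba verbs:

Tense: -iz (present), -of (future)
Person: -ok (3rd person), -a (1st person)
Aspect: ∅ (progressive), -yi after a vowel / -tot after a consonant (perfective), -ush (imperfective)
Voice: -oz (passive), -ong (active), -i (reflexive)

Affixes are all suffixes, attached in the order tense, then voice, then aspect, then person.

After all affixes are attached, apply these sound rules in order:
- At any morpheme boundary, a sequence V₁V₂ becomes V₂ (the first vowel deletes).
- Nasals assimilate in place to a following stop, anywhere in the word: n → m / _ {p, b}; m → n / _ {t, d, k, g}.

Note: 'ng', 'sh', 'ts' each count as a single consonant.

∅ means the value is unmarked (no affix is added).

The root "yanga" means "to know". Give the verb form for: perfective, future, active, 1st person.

yangofongtota

Attach tense future -of → yangaof.
Attach voice active -ong → yangaofong.
Attach aspect perfective -tot (after consonant 'ng') → yangaofongtot.
Attach person 1st person -a → yangaofongtota.
Apply vowel deletion: yangaofongtota → yangofongtota.
Nasal assimilation: no change.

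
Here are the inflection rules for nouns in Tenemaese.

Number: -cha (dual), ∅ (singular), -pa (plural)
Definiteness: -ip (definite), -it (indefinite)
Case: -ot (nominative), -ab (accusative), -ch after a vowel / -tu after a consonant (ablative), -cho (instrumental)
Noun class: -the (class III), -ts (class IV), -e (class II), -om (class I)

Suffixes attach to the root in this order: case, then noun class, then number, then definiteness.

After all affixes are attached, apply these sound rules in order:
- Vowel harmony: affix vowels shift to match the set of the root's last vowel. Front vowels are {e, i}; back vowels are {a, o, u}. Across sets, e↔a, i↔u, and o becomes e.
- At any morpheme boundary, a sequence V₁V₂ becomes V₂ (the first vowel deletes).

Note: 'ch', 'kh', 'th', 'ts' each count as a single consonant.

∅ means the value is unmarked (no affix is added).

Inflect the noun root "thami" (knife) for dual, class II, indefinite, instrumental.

Attach case instrumental -cho → thamicho.
Attach noun class class II -e → thamichoe.
Attach number dual -cha → thamichoecha.
Attach definiteness indefinite -it → thamichoechait.
Apply vowel harmony: thamichoechait → thamicheecheit.
Apply vowel deletion: thamicheecheit → thamichechit.

thamichechit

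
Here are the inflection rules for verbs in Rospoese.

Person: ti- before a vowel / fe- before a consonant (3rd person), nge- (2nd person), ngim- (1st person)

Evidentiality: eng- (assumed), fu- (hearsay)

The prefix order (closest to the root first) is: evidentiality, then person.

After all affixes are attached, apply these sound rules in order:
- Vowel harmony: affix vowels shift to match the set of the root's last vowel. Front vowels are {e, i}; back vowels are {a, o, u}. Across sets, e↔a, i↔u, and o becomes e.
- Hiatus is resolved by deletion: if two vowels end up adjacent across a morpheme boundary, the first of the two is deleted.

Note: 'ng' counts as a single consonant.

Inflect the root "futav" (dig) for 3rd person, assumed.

Attach evidentiality assumed eng- → engfutav.
Attach person 3rd person ti- (before vowel 'e') → tiengfutav.
Apply vowel harmony: tiengfutav → tuangfutav.
Apply vowel deletion: tuangfutav → tangfutav.

tangfutav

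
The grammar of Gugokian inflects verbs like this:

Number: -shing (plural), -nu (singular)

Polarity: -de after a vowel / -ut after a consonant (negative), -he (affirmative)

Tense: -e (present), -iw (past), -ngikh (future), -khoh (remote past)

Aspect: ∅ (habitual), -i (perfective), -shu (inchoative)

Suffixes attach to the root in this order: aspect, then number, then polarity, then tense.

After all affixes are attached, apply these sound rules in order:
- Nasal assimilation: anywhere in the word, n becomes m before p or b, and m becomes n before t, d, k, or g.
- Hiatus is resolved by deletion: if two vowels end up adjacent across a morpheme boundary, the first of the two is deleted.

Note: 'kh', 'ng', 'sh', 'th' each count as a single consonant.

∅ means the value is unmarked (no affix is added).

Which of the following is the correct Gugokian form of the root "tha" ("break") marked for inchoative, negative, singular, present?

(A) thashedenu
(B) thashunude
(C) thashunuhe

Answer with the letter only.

Attach aspect inchoative -shu → thashu.
Attach number singular -nu → thashunu.
Attach polarity negative -de (after vowel 'u') → thashunude.
Attach tense present -e → thashunudee.
Nasal assimilation: no change.
Apply vowel deletion: thashunudee → thashunude.
So the correct form is thashunude, option (B).
(C) thashunuhe is wrong: it uses affirmative instead of negative for polarity.
(A) thashedenu is wrong: it has the affixes in the wrong order.

B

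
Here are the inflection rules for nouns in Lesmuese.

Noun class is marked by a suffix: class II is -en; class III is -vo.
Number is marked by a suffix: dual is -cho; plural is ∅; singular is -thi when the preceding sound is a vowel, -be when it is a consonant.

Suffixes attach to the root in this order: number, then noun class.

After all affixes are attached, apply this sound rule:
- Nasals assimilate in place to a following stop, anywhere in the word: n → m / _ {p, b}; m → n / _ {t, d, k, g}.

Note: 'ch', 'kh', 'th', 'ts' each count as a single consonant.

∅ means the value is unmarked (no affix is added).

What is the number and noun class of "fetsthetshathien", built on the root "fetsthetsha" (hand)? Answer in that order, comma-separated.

singular, class II

Segment: fetsthetsha-thi-en.
number: -thi/be → singular.
noun class: -en → class II.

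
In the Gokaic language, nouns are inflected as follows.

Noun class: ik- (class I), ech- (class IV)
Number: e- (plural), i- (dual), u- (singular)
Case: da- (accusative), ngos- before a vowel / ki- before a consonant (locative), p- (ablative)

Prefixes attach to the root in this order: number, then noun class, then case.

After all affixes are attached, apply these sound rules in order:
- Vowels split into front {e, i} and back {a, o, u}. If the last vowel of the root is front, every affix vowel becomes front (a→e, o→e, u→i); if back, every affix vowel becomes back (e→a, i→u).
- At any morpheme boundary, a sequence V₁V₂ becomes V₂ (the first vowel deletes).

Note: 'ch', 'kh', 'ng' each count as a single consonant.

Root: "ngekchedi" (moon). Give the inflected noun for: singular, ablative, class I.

Attach number singular u- → ungekchedi.
Attach noun class class I ik- → ikungekchedi.
Attach case ablative p- → pikungekchedi.
Apply vowel harmony: pikungekchedi → pikingekchedi.
Vowel deletion: no change.

pikingekchedi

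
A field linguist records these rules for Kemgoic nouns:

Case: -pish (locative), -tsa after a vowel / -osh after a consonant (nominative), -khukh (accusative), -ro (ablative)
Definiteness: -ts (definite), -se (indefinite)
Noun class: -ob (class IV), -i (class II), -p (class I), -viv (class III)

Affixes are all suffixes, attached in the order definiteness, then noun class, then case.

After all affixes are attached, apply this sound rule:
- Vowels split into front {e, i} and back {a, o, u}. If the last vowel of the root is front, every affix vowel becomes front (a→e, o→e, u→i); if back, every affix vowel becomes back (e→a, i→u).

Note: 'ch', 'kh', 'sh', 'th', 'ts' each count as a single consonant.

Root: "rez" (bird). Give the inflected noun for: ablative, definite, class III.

Attach definiteness definite -ts → rezts.
Attach noun class class III -viv → reztsviv.
Attach case ablative -ro → reztsvivro.
Apply vowel harmony: reztsvivro → reztsvivre.

reztsvivre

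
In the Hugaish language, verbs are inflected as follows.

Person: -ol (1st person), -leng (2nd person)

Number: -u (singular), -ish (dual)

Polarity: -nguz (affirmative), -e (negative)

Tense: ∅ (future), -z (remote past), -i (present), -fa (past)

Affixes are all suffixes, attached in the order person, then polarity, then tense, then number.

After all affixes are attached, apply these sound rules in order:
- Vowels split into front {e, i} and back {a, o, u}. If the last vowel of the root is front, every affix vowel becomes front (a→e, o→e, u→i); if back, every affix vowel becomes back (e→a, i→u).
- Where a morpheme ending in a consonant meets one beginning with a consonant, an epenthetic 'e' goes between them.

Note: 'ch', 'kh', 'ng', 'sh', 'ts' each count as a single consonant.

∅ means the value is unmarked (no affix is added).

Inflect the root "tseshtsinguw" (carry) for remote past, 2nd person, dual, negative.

Attach person 2nd person -leng → tseshtsinguwleng.
Attach polarity negative -e → tseshtsinguwlenge.
Attach tense remote past -z → tseshtsinguwlengez.
Attach number dual -ish → tseshtsinguwlengezish.
Apply vowel harmony: tseshtsinguwlengezish → tseshtsinguwlangazush.
Apply epenthesis: tseshtsinguwlangazush → tseshtsinguwelangazush.

tseshtsinguwelangazush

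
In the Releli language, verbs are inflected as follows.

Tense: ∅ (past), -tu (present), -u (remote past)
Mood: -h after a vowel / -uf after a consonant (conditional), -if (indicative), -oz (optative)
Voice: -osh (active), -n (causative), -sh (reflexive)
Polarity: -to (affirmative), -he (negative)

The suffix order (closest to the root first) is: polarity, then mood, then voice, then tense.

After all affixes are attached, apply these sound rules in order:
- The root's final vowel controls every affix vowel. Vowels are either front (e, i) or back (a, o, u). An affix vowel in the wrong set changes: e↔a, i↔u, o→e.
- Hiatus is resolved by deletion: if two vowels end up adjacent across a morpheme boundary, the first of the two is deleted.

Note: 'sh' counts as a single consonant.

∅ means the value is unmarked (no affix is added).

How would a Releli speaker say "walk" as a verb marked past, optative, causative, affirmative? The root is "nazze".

Attach polarity affirmative -to → nazzeto.
Attach mood optative -oz → nazzetooz.
Attach voice causative -n → nazzetoozn.
tense = past: zero marking, form stays nazzetoozn.
Apply vowel harmony: nazzetoozn → nazzeteezn.
Apply vowel deletion: nazzeteezn → nazzetezn.

nazzetezn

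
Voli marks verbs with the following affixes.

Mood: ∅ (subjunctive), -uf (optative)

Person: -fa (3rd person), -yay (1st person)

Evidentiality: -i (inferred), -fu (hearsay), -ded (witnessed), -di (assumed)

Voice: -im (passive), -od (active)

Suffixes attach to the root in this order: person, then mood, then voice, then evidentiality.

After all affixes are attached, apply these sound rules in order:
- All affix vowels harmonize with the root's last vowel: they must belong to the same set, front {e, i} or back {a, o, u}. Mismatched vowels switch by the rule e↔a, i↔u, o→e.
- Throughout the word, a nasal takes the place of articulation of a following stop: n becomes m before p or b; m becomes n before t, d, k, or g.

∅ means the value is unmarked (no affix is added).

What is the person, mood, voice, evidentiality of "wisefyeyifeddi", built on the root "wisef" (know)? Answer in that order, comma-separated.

Segment: wisef-yay-uf-od-di.
person: -yay → 1st person.
mood: -uf → optative.
voice: -od → active.
evidentiality: -di → assumed.

1st person, optative, active, assumed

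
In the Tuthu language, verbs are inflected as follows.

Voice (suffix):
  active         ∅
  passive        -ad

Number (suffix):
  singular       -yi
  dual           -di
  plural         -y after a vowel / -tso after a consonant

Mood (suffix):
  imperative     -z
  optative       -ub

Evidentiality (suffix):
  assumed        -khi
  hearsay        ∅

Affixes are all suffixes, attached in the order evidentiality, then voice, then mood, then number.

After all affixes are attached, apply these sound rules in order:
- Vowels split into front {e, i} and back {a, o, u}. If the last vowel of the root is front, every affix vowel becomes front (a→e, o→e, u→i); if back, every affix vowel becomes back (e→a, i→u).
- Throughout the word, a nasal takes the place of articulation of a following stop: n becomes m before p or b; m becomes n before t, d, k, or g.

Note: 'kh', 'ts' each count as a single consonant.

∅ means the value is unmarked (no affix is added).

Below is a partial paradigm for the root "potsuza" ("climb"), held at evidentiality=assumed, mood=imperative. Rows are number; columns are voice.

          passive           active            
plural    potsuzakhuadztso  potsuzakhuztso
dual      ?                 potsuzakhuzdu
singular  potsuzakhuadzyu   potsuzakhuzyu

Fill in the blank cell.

potsuzakhuadzdu

Attach evidentiality assumed -khi → potsuzakhi.
Attach voice passive -ad → potsuzakhiad.
Attach mood imperative -z → potsuzakhiadz.
Attach number dual -di → potsuzakhiadzdi.
Apply vowel harmony: potsuzakhiadzdi → potsuzakhuadzdu.
Nasal assimilation: no change.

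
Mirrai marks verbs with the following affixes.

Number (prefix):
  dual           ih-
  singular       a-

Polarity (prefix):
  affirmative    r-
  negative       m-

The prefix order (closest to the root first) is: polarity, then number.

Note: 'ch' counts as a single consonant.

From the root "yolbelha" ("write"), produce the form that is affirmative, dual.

Attach polarity affirmative r- → ryolbelha.
Attach number dual ih- → ihryolbelha.

ihryolbelha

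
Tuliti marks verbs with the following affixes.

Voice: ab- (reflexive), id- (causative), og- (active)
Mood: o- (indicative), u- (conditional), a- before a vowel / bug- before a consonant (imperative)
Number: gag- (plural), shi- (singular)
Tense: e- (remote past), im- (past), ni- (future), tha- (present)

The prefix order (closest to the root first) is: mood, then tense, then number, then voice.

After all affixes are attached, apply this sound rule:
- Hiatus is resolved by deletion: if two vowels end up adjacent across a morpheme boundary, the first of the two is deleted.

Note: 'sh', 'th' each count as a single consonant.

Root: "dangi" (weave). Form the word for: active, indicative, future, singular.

ogshinodangi

Attach mood indicative o- → odangi.
Attach tense future ni- → niodangi.
Attach number singular shi- → shiniodangi.
Attach voice active og- → ogshiniodangi.
Apply vowel deletion: ogshiniodangi → ogshinodangi.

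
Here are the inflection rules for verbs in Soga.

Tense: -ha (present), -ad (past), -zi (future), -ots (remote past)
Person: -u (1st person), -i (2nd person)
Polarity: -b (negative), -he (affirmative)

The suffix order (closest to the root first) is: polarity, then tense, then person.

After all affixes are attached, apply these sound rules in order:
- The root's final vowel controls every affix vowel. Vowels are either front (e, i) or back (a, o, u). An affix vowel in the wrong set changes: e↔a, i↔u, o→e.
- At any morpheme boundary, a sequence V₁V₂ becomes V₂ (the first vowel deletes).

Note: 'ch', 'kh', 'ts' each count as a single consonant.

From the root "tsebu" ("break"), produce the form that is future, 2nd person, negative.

tsebubzu

Attach polarity negative -b → tsebub.
Attach tense future -zi → tsebubzi.
Attach person 2nd person -i → tsebubzii.
Apply vowel harmony: tsebubzii → tsebubzuu.
Apply vowel deletion: tsebubzuu → tsebubzu.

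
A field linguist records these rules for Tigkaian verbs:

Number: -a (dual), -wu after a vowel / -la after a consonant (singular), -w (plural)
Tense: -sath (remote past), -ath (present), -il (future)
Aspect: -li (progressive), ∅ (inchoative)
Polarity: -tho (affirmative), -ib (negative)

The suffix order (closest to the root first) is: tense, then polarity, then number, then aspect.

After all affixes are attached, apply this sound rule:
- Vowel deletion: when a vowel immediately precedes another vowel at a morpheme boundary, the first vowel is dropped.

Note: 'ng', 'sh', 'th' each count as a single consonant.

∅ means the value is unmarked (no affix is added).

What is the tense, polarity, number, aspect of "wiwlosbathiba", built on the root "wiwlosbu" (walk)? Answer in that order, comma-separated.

Segment: wiwlosbu-ath-ib-a.
tense: -ath → present.
polarity: -ib → negative.
number: -a → dual.
aspect: ∅ → inchoative.

present, negative, dual, inchoative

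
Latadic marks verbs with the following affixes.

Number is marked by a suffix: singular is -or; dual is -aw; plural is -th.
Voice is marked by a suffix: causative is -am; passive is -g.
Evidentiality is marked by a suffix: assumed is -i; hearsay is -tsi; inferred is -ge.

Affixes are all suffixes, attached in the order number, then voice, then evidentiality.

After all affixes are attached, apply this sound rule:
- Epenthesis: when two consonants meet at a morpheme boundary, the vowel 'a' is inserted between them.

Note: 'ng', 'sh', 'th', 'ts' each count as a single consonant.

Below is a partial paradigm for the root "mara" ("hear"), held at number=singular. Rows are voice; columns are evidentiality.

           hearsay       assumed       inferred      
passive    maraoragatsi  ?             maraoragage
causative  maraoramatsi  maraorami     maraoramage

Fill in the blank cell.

maraoragi

Attach number singular -or → maraor.
Attach voice passive -g → maraorg.
Attach evidentiality assumed -i → maraorgi.
Apply epenthesis: maraorgi → maraoragi.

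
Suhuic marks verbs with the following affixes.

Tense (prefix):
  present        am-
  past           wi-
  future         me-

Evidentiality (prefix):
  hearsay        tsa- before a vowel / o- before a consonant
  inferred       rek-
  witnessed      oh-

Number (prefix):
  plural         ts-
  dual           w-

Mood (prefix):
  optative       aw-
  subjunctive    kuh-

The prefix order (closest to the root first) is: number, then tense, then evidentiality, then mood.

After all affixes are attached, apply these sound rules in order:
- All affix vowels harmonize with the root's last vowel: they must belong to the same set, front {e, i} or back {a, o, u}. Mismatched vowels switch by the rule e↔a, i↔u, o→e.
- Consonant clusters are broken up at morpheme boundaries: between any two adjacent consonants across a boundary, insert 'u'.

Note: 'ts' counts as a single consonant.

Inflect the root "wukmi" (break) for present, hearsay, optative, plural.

Attach number plural ts- → tswukmi.
Attach tense present am- → amtswukmi.
Attach evidentiality hearsay tsa- (before vowel 'a') → tsaamtswukmi.
Attach mood optative aw- → awtsaamtswukmi.
Apply vowel harmony: awtsaamtswukmi → ewtseemtswukmi.
Apply epenthesis: ewtseemtswukmi → ewutseemutsuwukmi.

ewutseemutsuwukmi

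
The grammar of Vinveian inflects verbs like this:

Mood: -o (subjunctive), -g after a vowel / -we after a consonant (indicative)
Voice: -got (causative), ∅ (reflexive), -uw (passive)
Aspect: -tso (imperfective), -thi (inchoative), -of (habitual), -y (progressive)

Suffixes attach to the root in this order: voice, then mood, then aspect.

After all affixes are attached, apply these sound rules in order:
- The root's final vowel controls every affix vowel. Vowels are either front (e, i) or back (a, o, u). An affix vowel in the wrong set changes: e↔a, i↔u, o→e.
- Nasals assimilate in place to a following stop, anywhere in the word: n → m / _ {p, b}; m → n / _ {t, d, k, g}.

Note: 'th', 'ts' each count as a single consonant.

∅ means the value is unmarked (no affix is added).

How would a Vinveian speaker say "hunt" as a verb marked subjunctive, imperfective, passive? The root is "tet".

tetiwetse

Attach voice passive -uw → tetuw.
Attach mood subjunctive -o → tetuwo.
Attach aspect imperfective -tso → tetuwotso.
Apply vowel harmony: tetuwotso → tetiwetse.
Nasal assimilation: no change.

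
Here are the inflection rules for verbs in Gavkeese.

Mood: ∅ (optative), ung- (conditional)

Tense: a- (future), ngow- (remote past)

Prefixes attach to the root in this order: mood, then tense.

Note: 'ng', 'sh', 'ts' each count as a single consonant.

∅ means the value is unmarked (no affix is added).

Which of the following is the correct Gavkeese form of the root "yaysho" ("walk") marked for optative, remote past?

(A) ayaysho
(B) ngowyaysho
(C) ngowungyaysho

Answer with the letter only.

B

mood = optative: zero marking, form stays yaysho.
Attach tense remote past ngow- → ngowyaysho.
So the correct form is ngowyaysho, option (B).
(A) ayaysho is wrong: it uses future instead of remote past for tense.
(C) ngowungyaysho is wrong: it uses conditional instead of optative for mood.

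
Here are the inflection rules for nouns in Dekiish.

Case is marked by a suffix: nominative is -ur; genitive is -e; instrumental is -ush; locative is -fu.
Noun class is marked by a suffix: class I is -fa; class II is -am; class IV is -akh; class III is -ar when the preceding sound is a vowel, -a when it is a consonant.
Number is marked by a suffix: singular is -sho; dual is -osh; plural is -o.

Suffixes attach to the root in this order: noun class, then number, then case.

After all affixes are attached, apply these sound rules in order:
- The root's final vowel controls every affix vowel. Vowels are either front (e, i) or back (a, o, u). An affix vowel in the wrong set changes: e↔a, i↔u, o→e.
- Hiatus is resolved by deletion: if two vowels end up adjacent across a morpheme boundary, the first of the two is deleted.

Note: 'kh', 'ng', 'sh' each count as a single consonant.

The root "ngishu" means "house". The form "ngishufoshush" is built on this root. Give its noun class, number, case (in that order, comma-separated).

class I, dual, instrumental

Segment: ngishu-fa-osh-ush.
noun class: -fa → class I.
number: -osh → dual.
case: -ush → instrumental.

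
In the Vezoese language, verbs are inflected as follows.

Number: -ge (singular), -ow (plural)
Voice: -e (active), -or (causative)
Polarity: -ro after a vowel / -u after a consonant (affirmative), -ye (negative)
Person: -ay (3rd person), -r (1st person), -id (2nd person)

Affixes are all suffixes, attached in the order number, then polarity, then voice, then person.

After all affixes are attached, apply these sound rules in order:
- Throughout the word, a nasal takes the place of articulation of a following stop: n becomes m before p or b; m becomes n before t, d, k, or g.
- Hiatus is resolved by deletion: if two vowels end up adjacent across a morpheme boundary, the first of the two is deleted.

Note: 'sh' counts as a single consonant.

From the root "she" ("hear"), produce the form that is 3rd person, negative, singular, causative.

shegeyoray

Attach number singular -ge → shege.
Attach polarity negative -ye → shegeye.
Attach voice causative -or → shegeyeor.
Attach person 3rd person -ay → shegeyeoray.
Nasal assimilation: no change.
Apply vowel deletion: shegeyeoray → shegeyoray.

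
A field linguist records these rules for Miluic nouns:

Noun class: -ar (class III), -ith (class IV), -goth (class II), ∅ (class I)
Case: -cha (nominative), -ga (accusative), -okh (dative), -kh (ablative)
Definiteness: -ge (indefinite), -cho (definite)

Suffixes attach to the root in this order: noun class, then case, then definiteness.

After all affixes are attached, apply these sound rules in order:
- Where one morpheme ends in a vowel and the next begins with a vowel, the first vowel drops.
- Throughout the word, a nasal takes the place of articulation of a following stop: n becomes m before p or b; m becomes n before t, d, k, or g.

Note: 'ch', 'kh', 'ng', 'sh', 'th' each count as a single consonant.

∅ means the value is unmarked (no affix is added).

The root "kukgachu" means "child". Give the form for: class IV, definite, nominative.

kukgachithchacho

Attach noun class class IV -ith → kukgachuith.
Attach case nominative -cha → kukgachuithcha.
Attach definiteness definite -cho → kukgachuithchacho.
Apply vowel deletion: kukgachuithchacho → kukgachithchacho.
Nasal assimilation: no change.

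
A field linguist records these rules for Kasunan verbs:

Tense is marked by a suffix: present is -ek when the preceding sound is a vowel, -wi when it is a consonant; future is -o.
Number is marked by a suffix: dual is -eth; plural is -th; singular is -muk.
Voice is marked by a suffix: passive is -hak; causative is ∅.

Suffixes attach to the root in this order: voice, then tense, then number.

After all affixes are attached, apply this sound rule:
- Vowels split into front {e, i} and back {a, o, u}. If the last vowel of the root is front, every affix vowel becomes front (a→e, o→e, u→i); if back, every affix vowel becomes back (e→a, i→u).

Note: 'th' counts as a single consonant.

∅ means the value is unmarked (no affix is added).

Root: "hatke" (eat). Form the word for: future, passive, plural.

hatkeheketh

Attach voice passive -hak → hatkehak.
Attach tense future -o → hatkehako.
Attach number plural -th → hatkehakoth.
Apply vowel harmony: hatkehakoth → hatkeheketh.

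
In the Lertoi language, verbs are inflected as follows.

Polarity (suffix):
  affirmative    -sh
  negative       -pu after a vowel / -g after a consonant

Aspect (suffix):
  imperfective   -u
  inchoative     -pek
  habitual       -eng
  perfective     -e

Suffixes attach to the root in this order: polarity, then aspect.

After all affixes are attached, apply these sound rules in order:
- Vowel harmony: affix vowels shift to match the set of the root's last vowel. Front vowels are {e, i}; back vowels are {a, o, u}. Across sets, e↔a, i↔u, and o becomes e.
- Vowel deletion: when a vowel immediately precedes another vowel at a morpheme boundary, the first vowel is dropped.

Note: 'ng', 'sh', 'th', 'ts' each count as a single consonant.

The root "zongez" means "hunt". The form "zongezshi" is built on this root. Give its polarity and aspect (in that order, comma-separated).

Segment: zongez-sh-u.
polarity: -sh → affirmative.
aspect: -u → imperfective.

affirmative, imperfective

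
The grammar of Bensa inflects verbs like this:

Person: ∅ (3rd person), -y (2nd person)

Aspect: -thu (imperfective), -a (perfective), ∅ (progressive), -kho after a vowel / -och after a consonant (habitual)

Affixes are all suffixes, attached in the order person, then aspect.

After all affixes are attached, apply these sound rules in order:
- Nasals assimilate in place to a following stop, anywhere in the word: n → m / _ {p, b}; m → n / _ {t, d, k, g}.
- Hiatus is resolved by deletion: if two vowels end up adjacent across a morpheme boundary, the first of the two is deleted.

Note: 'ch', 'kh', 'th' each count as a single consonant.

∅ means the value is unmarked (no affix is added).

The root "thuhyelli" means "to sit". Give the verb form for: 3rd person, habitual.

person = 3rd person: zero marking, form stays thuhyelli.
Attach aspect habitual -kho (after vowel 'i') → thuhyellikho.
Nasal assimilation: no change.
Vowel deletion: no change.

thuhyellikho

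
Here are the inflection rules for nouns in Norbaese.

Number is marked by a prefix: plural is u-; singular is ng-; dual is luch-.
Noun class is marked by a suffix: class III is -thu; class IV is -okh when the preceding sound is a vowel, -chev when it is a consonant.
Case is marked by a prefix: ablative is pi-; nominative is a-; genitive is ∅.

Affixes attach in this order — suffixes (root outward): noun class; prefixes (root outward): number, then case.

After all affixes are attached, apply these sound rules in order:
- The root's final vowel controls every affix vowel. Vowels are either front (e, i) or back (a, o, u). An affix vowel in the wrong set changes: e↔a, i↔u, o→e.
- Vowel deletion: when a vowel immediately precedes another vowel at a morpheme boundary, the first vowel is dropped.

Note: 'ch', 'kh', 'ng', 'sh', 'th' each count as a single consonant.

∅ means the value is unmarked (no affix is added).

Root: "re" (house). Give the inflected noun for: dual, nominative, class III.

elichrethi

Attach number dual luch- → luchre.
Attach noun class class III -thu → luchrethu.
Attach case nominative a- → aluchrethu.
Apply vowel harmony: aluchrethu → elichrethi.
Vowel deletion: no change.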